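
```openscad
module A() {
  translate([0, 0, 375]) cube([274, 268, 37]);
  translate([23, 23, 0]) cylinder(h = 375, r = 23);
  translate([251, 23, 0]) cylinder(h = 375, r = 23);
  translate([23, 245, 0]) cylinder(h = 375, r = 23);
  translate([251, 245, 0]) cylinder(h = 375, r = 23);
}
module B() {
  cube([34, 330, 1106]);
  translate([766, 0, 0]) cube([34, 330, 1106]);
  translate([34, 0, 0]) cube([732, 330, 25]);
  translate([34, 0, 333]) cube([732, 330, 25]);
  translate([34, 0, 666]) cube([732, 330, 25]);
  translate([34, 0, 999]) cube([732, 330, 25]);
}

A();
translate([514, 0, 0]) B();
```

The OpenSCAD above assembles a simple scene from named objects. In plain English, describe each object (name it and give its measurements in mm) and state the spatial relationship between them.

A is a four-legged stool. The seat is a 274×268×37 mm slab whose top surface is at z = 412 mm; four round legs, each 46 mm in diameter, run from the floor (z = 0) to the underside of the seat, each leg's axis is inset half a diameter from the nearest pair of seat edges (so the leg's bounding box is flush with the corner).

B is an open bookshelf. Two side panels, each 34 mm thick, 330 mm deep and 1106 mm tall, stand 800 mm apart (outside-to-outside). Between them sit 4 shelves, each 25 mm thick and 330 mm deep, spanning the full gap between the sides. The bottom shelf rests on the floor (its underside at z = 0) and the clear gap between one shelf's top and the next shelf's underside is 308 mm.

The bookshelf is on the floor beside the stool on its +x side.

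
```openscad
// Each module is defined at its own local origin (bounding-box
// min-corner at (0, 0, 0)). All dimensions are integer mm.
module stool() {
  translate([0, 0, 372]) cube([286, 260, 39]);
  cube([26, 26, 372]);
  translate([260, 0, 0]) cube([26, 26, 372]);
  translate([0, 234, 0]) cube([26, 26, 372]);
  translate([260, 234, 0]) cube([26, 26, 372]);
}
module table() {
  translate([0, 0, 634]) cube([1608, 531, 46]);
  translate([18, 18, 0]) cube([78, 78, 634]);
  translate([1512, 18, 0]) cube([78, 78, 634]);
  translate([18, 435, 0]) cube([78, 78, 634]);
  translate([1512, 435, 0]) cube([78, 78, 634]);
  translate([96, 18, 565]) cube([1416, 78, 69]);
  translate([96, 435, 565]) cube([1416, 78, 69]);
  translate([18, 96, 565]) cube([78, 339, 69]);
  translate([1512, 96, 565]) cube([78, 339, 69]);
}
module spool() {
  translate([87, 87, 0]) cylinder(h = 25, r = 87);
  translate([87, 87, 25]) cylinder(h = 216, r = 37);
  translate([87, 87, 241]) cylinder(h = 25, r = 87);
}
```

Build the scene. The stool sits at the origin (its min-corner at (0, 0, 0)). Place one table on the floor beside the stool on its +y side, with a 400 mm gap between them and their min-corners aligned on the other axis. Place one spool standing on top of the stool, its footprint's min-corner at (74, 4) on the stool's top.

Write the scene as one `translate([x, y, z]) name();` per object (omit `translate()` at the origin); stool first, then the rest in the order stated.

stool();
translate([0, 660, 0]) table();
translate([74, 4, 411]) spool();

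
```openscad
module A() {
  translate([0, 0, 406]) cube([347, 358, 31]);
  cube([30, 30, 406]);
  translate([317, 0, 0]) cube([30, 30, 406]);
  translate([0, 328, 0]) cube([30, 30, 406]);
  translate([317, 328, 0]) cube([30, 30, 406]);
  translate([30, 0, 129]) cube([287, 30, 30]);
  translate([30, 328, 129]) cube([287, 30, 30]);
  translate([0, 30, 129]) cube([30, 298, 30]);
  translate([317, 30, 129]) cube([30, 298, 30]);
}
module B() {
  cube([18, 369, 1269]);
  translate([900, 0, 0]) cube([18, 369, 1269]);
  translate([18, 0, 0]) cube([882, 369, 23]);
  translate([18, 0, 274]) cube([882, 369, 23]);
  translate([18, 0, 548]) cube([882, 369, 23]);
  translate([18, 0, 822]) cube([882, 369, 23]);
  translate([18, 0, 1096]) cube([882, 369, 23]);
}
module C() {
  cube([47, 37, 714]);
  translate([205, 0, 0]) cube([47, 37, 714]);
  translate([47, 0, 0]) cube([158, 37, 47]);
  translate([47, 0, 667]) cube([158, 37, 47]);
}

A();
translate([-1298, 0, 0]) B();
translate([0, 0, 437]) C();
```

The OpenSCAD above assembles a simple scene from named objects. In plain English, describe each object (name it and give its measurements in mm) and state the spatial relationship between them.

A is a four-legged stool. The seat is 347×358 mm, 31 mm thick, top at z = 437 mm. It stands on four square legs, each 30×30 mm in cross-section, from z = 0 to the seat underside, each flush with a corner of the seat. Four stretchers, 30 mm wide and 30 mm tall, connect adjacent legs with their undersides at z = 129 mm, each running between the inner faces of the legs it joins and aligned with the legs' outer faces on the other axis.

B is a bookshelf 918 mm wide overall, 369 mm deep and 1269 mm tall. The two sides are 18 mm thick vertical panels. 5 horizontal shelves of 23 mm thickness span between the inner faces of the sides; the lowest shelf sits on the floor and shelves are stacked with a clear vertical gap of 251 mm between each pair.

C is a picture frame with a 158×620 mm rectangular opening (x by z) and a uniform 47 mm border on every side. Frame depth is 37 mm along y. It is built from two vertical stiles running the full outside height and two horizontal rails spanning the gap between the stiles.

The bookshelf is on the floor beside the stool on its −x side. The picture frame is on top of the stool.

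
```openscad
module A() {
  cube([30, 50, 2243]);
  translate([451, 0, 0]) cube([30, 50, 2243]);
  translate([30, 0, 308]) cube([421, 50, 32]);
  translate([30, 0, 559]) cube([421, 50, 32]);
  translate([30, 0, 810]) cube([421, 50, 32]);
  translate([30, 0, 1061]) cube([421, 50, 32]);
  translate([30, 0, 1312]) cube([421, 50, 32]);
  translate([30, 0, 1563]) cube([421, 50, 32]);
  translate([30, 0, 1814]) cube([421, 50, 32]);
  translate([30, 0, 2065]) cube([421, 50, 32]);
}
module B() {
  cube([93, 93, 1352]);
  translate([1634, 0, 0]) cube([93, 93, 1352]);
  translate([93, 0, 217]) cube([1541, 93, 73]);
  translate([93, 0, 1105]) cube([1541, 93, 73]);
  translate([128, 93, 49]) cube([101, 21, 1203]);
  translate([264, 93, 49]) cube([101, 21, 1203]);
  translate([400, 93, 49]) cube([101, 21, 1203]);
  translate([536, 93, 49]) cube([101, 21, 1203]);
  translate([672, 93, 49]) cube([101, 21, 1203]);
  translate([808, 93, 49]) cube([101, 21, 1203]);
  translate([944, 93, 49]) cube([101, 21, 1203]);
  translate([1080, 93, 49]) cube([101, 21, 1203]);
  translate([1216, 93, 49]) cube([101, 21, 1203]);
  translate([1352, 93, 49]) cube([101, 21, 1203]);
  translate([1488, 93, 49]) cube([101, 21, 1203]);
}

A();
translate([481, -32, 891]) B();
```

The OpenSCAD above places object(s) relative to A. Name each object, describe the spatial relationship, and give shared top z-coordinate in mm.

A is a ladder. B is a fence section. The fence section is beside the ladder with their tops flush at z = 2243. The shared top z-coordinate is 2243 mm.

Both tops at z = 2243 mm.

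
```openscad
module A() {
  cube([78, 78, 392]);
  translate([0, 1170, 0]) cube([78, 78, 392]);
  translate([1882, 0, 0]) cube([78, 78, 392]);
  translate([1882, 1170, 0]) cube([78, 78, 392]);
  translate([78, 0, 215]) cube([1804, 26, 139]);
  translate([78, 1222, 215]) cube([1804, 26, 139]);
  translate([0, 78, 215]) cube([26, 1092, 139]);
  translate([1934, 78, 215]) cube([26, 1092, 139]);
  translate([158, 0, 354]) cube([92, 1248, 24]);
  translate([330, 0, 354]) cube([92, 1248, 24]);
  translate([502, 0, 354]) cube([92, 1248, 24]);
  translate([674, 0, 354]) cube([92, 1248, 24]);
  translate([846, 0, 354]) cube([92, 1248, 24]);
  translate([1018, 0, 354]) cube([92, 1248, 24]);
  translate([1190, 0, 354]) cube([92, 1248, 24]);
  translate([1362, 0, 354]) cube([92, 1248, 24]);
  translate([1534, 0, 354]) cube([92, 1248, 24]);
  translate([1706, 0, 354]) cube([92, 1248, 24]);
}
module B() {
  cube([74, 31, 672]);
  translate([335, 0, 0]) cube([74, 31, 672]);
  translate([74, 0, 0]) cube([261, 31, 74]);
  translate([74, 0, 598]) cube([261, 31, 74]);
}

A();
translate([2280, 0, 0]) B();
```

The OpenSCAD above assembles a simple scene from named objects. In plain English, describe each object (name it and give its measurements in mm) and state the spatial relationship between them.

A is a bed frame 1960 mm long (x) by 1248 mm wide (y). Four 78×78 mm corner posts, 392 mm tall, at the corners of the footprint. Four rails of 26 mm thickness and 139 mm height run between adjacent posts with their undersides at z = 215 mm, their outer faces flush with the outside of the frame (the two x-running rails run between the posts' inner faces; the two y-running rails run between the posts' inner faces). 10 slats, each 92 mm wide (x) and 24 mm thick, lie across the top of the two x-running rails, running the full 1248 mm width of the frame in y; the slats are evenly spaced along x between the inner faces of the end posts with equal gaps (rounded down to the nearest mm) at the −x end and between each pair — any rounding remainder accumulates at the +x end.

B is a picture frame with a 261×524 mm rectangular opening (x by z) and a uniform 74 mm border on every side. Frame depth is 31 mm along y. It is built from two vertical stiles running the full outside height and two horizontal rails spanning the gap between the stiles.

The picture frame is on the floor beside the bed frame on its +x side.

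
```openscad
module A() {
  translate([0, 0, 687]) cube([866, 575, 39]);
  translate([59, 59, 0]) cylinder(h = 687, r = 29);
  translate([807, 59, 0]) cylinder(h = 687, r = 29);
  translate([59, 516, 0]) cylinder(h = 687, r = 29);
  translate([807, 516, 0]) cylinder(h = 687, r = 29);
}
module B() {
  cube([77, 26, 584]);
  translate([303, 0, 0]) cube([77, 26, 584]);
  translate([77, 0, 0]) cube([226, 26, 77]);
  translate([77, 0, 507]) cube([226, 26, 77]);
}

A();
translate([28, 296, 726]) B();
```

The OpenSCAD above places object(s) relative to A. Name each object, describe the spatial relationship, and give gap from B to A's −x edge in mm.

The picture frame's min-x is at 28; the table's min-x is 0; gap = 28 mm.

A is a table. B is a picture frame. The picture frame is on top of the table. The gap from the picture frame to the table's −x edge is 28 mm.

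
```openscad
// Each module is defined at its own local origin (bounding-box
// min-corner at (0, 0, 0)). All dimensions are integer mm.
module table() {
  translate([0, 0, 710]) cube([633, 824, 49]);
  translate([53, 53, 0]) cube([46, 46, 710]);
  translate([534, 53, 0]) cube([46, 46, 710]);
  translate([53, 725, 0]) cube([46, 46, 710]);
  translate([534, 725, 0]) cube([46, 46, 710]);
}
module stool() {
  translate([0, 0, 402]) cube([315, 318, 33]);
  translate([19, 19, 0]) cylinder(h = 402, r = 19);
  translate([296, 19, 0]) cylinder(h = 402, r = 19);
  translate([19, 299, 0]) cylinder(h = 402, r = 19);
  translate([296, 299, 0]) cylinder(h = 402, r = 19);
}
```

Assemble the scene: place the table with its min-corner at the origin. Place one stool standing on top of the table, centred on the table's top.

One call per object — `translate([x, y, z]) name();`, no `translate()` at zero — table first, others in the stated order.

table();
translate([159, 253, 759]) stool();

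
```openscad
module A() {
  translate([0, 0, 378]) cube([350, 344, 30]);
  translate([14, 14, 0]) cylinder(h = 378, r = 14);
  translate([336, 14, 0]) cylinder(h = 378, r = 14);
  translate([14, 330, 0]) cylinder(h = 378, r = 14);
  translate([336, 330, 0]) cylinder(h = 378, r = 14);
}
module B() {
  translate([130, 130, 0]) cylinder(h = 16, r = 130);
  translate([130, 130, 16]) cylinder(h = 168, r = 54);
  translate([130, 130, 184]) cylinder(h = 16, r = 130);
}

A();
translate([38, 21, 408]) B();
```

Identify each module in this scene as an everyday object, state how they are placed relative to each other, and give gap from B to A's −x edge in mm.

A is a stool. B is a spool. The spool is on top of the stool. The gap from the spool to the stool's −x edge is 38 mm.

The spool's min-x is at 38; the stool's min-x is 0; gap = 38 mm.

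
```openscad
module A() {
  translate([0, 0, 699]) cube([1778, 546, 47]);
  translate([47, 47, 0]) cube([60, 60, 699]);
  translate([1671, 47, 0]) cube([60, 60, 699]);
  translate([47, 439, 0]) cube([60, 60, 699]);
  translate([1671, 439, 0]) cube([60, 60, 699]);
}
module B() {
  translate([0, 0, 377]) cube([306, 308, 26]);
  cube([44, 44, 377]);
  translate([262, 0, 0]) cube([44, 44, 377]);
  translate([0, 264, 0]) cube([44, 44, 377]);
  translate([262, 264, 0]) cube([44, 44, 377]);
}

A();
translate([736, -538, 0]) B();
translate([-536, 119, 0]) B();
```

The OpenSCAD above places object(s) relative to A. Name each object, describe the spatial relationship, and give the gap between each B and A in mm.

Each stool's nearest face is 230 mm from the table's bounding box.

A is a table. B is a stool. Two stools sit around the table at the −y, −x sides. The gap between each stool and the table is 230 mm.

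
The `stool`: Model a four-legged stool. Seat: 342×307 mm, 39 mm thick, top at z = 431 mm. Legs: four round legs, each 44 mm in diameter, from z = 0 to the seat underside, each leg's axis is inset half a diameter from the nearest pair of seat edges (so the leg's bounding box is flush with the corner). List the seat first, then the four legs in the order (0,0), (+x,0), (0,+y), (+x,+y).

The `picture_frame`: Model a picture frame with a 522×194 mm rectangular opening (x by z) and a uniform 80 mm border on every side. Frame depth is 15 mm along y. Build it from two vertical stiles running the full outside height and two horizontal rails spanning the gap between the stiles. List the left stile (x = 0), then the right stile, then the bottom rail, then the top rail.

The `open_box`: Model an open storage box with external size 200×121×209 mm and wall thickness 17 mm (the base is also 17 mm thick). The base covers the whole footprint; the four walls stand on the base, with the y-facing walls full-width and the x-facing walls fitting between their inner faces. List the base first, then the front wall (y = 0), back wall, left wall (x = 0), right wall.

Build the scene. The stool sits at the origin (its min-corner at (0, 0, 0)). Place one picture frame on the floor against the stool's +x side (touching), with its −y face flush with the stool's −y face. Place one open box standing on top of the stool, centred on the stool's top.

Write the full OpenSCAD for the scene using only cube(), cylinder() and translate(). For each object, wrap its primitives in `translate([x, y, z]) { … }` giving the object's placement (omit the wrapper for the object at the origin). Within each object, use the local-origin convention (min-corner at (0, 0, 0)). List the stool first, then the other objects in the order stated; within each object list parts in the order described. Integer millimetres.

translate([0, 0, 392]) cube([342, 307, 39]);
translate([22, 22, 0]) cylinder(h = 392, r = 22);
translate([320, 22, 0]) cylinder(h = 392, r = 22);
translate([22, 285, 0]) cylinder(h = 392, r = 22);
translate([320, 285, 0]) cylinder(h = 392, r = 22);
translate([342, 0, 0]) {
  cube([80, 15, 354]);
  translate([602, 0, 0]) cube([80, 15, 354]);
  translate([80, 0, 0]) cube([522, 15, 80]);
  translate([80, 0, 274]) cube([522, 15, 80]);
}
translate([71, 93, 431]) {
  cube([200, 121, 17]);
  translate([0, 0, 17]) cube([200, 17, 192]);
  translate([0, 104, 17]) cube([200, 17, 192]);
  translate([0, 17, 17]) cube([17, 87, 192]);
  translate([183, 17, 17]) cube([17, 87, 192]);
}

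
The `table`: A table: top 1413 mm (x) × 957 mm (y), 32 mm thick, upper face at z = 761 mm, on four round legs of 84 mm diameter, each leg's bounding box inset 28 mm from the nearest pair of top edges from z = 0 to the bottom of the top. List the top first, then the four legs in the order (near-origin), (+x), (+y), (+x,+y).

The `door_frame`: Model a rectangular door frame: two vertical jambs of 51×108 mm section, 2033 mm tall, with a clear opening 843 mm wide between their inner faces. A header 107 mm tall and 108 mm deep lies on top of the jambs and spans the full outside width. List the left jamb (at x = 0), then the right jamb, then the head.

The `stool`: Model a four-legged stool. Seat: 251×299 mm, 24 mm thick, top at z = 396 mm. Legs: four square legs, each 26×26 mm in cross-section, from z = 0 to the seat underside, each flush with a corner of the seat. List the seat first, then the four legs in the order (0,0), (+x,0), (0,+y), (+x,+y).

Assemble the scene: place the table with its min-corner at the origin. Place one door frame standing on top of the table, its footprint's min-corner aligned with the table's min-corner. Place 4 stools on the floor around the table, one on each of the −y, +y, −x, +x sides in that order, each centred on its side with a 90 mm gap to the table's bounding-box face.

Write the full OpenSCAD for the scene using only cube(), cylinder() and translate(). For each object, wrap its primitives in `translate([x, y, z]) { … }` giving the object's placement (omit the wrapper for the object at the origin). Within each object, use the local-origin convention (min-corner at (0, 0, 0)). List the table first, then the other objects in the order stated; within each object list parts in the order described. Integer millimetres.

translate([0, 0, 729]) cube([1413, 957, 32]);
translate([70, 70, 0]) cylinder(h = 729, r = 42);
translate([1343, 70, 0]) cylinder(h = 729, r = 42);
translate([70, 887, 0]) cylinder(h = 729, r = 42);
translate([1343, 887, 0]) cylinder(h = 729, r = 42);
translate([0, 0, 761]) {
  cube([51, 108, 2033]);
  translate([894, 0, 0]) cube([51, 108, 2033]);
  translate([0, 0, 2033]) cube([945, 108, 107]);
}
translate([581, -389, 0]) {
  translate([0, 0, 372]) cube([251, 299, 24]);
  cube([26, 26, 372]);
  translate([225, 0, 0]) cube([26, 26, 372]);
  translate([0, 273, 0]) cube([26, 26, 372]);
  translate([225, 273, 0]) cube([26, 26, 372]);
}
translate([581, 1047, 0]) {
  translate([0, 0, 372]) cube([251, 299, 24]);
  cube([26, 26, 372]);
  translate([225, 0, 0]) cube([26, 26, 372]);
  translate([0, 273, 0]) cube([26, 26, 372]);
  translate([225, 273, 0]) cube([26, 26, 372]);
}
translate([-341, 329, 0]) {
  translate([0, 0, 372]) cube([251, 299, 24]);
  cube([26, 26, 372]);
  translate([225, 0, 0]) cube([26, 26, 372]);
  translate([0, 273, 0]) cube([26, 26, 372]);
  translate([225, 273, 0]) cube([26, 26, 372]);
}
translate([1503, 329, 0]) {
  translate([0, 0, 372]) cube([251, 299, 24]);
  cube([26, 26, 372]);
  translate([225, 0, 0]) cube([26, 26, 372]);
  translate([0, 273, 0]) cube([26, 26, 372]);
  translate([225, 273, 0]) cube([26, 26, 372]);
}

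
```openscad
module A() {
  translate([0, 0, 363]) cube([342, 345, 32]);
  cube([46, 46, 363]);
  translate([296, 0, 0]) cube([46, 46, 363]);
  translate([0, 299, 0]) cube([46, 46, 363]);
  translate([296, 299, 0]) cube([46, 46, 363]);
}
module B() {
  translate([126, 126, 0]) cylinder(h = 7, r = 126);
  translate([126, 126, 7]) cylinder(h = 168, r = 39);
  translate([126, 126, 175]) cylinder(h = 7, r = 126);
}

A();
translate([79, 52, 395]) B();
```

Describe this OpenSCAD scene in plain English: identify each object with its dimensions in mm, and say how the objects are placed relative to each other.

A is a four-legged stool. The seat is 342×345 mm, 32 mm thick, top at z = 395 mm. It stands on four square legs, each 46×46 mm in cross-section, from z = 0 to the seat underside, each flush with a corner of the seat.

B is a spool: two coaxial disc flanges of radius 126 mm and thickness 7 mm, joined by a core cylinder of radius 39 mm and height 168 mm. The lower flange rests on z = 0 and the three cylinders share a vertical axis.

The spool is on top of the stool.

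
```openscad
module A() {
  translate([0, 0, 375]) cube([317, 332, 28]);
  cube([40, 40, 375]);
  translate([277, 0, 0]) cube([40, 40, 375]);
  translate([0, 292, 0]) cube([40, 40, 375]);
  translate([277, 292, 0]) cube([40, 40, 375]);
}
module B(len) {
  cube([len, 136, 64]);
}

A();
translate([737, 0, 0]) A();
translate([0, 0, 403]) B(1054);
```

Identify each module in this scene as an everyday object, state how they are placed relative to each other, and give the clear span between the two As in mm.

Second stool starts at x = 737; first ends at x = 317; clear span = 737 − 317 = 420 mm.

A is a stool. B is a beam. A beam spans the tops of two stools. The clear span between the two stools is 420 mm.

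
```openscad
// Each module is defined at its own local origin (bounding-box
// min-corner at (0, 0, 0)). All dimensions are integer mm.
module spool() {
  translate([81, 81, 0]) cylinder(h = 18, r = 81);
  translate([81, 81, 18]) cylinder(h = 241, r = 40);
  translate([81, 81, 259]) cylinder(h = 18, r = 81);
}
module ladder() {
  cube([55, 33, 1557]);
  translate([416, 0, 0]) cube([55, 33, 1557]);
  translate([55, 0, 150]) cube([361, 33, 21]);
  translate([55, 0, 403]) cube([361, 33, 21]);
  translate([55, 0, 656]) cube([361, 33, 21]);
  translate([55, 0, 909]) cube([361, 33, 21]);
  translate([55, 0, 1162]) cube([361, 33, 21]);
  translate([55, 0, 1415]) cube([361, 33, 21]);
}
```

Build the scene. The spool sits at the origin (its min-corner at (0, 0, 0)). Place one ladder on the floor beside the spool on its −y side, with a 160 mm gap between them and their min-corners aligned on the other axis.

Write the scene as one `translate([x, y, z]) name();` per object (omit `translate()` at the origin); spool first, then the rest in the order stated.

spool();
translate([0, -193, 0]) ladder();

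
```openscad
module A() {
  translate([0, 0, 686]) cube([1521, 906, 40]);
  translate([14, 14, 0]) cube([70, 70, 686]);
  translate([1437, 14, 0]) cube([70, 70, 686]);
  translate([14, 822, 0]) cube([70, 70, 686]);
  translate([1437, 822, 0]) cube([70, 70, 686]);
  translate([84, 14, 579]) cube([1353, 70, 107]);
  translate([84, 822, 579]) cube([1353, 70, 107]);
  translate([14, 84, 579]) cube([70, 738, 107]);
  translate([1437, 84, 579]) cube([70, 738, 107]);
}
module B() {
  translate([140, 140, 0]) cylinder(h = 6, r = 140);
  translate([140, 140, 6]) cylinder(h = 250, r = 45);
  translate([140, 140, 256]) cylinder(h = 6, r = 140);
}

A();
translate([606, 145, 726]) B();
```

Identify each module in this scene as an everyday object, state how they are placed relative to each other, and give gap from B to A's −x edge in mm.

A is a table. B is a spool. The spool is on top of the table. The gap from the spool to the table's −x edge is 606 mm.

The spool's min-x is at 606; the table's min-x is 0; gap = 606 mm.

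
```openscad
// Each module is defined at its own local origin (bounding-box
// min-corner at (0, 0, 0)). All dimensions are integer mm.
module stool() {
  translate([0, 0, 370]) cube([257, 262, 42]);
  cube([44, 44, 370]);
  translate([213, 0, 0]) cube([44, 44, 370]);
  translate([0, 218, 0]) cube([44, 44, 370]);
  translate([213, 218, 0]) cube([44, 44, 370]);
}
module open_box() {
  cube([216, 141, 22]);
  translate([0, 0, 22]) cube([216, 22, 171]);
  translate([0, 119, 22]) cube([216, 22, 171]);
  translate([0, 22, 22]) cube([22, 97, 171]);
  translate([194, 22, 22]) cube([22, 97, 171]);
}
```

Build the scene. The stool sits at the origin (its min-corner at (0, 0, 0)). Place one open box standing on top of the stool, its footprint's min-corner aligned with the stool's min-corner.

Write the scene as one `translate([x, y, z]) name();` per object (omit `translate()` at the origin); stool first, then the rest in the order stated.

stool();
translate([0, 0, 412]) open_box();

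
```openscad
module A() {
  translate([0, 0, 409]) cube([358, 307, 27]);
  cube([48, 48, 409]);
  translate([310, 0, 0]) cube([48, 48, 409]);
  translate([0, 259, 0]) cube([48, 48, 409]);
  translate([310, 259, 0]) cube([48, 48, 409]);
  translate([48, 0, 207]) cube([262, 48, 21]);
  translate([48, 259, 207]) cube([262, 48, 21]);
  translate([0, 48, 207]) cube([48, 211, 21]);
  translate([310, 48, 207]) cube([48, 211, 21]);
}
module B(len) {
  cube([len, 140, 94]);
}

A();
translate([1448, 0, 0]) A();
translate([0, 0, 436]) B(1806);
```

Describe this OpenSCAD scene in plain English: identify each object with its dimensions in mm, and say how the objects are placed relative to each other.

A is a four-legged stool. The seat is 358×307 mm, 27 mm thick, top at z = 436 mm. It stands on four square legs, each 48×48 mm in cross-section, from z = 0 to the seat underside, each flush with a corner of the seat. Four stretchers, 48 mm wide and 21 mm tall, connect adjacent legs with their undersides at z = 207 mm, each running between the inner faces of the legs it joins and aligned with the legs' outer faces on the other axis.

B is a rectangular beam 1806 mm long (x), 140 mm deep (y), 94 mm thick (z).

The beam spans the tops of two stools placed 1090 mm apart, resting at z = 436 mm.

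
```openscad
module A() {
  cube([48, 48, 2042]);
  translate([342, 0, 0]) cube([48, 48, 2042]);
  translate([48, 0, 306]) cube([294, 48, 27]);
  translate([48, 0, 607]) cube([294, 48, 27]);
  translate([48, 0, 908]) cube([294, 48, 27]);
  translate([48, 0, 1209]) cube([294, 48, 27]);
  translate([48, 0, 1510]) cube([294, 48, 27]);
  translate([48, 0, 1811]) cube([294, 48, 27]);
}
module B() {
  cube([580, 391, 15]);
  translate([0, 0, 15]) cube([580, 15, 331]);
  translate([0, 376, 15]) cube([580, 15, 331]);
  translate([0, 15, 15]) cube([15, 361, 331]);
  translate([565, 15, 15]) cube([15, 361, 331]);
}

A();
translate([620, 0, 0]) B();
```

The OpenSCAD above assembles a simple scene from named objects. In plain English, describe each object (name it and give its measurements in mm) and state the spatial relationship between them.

A is a wooden ladder with two side rails of 48×48 mm section and 2042 mm height, set 390 mm apart overall. Between them run 6 rectangular rungs (48 mm deep, 27 mm thick), front faces flush with the rails' −y face. The bottom of the first rung is 306 mm above the floor and each subsequent rung is 301 mm higher than the one below.

B is an open storage box with external size 580×391×346 mm and wall thickness 15 mm (the base is also 15 mm thick). The base covers the whole footprint; the four walls stand on the base, with the y-facing walls full-width and the x-facing walls fitting between their inner faces.

The open box is on the floor beside the ladder on its +x side.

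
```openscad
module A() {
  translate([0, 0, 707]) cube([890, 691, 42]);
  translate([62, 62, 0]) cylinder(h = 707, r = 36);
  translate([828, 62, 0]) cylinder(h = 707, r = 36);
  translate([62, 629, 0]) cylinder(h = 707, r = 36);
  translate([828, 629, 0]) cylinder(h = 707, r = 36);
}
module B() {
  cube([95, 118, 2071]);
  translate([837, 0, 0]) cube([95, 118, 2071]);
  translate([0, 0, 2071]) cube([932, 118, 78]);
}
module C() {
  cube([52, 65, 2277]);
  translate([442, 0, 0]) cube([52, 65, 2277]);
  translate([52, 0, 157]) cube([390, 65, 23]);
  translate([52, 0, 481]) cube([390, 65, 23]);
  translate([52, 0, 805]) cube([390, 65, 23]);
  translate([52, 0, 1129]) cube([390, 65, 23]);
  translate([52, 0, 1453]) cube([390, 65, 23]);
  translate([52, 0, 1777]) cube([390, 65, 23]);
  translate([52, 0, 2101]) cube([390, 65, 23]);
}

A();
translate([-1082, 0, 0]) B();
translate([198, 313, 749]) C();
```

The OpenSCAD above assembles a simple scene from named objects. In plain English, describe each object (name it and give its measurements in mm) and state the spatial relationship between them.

A is a table with a 890×691 mm rectangular top, 42 mm thick, top surface at z = 749 mm, supported by four round legs of 72 mm diameter, each leg's bounding box inset 26 mm from the nearest pair of top edges, running from the floor.

B is a rectangular door frame: two vertical jambs of 95×118 mm section, 2071 mm tall, with a clear opening 742 mm wide between their inner faces. A header 78 mm tall and 118 mm deep lies on top of the jambs and spans the full outside width.

C is a straight ladder. Two 52×65 mm vertical rails, 2277 mm tall, stand 494 mm apart (outside-to-outside) with their front faces coplanar on the −y side. 7 rungs, each 65 mm deep and 23 mm tall, span between the inner faces of the rails, front faces flush with the rails. The lowest rung's underside is at z = 157 mm and rungs are spaced 324 mm apart (underside to underside).

The door frame is on the floor beside the table on its −x side. The ladder is on top of the table, centred.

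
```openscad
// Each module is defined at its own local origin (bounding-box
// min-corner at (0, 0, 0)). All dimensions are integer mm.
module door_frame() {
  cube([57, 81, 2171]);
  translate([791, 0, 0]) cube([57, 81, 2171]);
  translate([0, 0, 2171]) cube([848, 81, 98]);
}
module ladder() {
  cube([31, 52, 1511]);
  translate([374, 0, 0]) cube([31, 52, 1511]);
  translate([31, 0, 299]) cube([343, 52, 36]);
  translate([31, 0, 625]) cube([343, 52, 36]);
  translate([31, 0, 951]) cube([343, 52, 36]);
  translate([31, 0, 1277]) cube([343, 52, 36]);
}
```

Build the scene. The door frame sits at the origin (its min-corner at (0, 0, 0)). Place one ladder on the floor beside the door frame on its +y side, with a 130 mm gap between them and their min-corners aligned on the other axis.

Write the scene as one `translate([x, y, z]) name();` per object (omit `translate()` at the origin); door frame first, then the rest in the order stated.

door_frame();
translate([0, 211, 0]) ladder();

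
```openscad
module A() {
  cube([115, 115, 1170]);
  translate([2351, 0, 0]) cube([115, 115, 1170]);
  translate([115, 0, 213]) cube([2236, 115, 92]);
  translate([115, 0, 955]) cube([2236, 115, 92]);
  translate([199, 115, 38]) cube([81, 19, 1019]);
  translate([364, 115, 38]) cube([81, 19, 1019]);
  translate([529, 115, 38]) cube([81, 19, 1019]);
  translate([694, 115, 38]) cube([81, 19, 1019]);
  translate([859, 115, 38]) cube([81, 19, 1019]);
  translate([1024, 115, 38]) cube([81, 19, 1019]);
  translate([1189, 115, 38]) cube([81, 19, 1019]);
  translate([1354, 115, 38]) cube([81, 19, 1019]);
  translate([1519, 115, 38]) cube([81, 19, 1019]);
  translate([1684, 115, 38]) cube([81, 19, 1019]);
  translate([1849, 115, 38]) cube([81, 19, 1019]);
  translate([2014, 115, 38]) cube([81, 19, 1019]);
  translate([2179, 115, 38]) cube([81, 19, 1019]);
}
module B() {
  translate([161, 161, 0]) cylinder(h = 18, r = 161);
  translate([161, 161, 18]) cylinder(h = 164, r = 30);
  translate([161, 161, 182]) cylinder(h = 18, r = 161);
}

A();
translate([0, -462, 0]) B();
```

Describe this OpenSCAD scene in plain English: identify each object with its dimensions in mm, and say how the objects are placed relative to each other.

A is a fence section. Two 115×115 mm posts, 1170 mm tall, stand on the floor with a clear span of 2236 mm between their inner faces. Two horizontal rails of 115×92 mm section span the gap between the posts with their undersides at z = 213 mm and z = 955 mm, flush with the posts' −y face. 13 pickets, each 81 mm wide, 19 mm thick and 1019 mm tall, are fixed to the +y face of the rails with their bottoms at z = 38 mm, evenly spaced across the span with equal gaps (rounded down to the nearest mm) at the −x end and between each pair — any rounding remainder accumulates at the +x end.

B is a spool: two coaxial disc flanges of radius 161 mm and thickness 18 mm, joined by a core cylinder of radius 30 mm and height 164 mm. The lower flange rests on z = 0 and the three cylinders share a vertical axis.

The spool is on the floor beside the fence section on its −y side.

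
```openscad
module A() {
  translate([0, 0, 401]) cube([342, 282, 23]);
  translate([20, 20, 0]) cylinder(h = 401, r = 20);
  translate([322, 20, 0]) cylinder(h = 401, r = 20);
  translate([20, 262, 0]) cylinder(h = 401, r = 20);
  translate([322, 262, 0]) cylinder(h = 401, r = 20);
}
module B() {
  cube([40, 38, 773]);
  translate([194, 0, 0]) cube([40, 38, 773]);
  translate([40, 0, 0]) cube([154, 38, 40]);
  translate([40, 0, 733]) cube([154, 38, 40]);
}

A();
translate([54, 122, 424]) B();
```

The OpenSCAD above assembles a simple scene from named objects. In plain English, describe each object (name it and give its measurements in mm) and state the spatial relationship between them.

A is a four-legged stool. The seat is a 342×282×23 mm slab whose top surface is at z = 424 mm; four round legs, each 40 mm in diameter, run from the floor (z = 0) to the underside of the seat, each leg's axis is inset half a diameter from the nearest pair of seat edges (so the leg's bounding box is flush with the corner).

B is a rectangular picture frame lying in the x–z plane (depth along y). The opening is 154 mm wide (x) by 693 mm tall (z), surrounded by a border 40 mm wide on all four sides. The frame is 38 mm deep and is made of two full-height vertical stiles with two horizontal rails fitted between them.

The picture frame is on top of the stool, centred.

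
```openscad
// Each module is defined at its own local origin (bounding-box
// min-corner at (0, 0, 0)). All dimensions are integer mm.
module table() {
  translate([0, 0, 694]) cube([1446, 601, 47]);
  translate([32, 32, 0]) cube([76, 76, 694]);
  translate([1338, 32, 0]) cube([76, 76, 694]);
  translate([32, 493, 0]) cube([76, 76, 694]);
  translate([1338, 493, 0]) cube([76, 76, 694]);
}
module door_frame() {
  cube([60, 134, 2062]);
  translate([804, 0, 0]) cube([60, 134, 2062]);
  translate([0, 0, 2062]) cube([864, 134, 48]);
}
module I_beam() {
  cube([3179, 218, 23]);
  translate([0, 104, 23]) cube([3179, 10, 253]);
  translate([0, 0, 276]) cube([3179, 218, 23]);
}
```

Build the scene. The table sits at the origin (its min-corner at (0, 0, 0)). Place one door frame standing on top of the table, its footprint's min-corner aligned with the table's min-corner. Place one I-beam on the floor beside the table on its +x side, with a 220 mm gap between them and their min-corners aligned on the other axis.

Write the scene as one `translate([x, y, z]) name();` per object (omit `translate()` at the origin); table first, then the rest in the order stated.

table();
translate([0, 0, 741]) door_frame();
translate([1666, 0, 0]) I_beam();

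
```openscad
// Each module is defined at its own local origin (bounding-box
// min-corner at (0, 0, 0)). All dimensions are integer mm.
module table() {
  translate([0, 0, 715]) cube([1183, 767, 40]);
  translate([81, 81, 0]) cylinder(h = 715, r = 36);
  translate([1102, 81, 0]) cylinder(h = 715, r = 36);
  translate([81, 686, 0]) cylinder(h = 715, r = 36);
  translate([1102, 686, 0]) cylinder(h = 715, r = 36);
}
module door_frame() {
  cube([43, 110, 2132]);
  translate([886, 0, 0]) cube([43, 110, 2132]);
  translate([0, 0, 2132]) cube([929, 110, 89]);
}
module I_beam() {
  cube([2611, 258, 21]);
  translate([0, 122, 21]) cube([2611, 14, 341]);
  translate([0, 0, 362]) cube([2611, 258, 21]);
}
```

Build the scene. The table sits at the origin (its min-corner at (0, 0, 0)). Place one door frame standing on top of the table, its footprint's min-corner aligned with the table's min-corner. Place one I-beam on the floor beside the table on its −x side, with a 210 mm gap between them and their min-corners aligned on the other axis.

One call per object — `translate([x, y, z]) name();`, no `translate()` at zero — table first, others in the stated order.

table();
translate([0, 0, 755]) door_frame();
translate([-2821, 0, 0]) I_beam();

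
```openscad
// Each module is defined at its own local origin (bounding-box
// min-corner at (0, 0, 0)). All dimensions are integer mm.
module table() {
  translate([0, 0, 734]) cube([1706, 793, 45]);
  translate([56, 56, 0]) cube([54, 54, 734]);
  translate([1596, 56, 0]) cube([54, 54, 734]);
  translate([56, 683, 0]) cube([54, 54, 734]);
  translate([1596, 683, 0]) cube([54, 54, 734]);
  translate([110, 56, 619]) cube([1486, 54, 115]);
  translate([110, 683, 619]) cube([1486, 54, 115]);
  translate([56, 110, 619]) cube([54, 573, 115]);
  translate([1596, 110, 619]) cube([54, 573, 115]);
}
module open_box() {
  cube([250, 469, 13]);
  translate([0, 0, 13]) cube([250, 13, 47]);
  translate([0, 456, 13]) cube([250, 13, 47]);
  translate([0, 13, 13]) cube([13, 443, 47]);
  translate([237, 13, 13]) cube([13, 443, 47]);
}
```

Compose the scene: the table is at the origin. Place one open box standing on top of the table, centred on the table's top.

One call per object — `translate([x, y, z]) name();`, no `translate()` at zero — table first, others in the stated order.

table();
translate([728, 162, 779]) open_box();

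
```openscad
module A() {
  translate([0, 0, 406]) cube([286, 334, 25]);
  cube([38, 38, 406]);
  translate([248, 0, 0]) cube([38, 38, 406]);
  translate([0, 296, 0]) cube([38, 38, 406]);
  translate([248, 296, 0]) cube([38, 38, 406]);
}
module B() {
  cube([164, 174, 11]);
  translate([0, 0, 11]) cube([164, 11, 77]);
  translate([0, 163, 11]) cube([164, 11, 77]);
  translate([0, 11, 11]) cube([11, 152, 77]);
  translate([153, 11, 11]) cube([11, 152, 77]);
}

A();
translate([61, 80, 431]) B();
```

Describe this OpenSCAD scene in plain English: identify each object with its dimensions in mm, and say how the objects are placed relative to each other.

A is a simple wooden stool: a rectangular seat 286 mm (x) by 334 mm (y), 25 mm thick, top face at z = 431 mm, on four square legs, each 38×38 mm in cross-section. The legs rest on z = 0, each flush with a corner of the seat.

B is an open-topped rectangular box: outside dimensions 164×174×88 mm, with a uniform wall and base thickness of 11 mm. The base is a full 164×174 slab on the floor; four walls sit on top of the base. The front and back walls (the −y and +y sides) span the full width; the two side walls fit between them.

The open box is on top of the stool, centred.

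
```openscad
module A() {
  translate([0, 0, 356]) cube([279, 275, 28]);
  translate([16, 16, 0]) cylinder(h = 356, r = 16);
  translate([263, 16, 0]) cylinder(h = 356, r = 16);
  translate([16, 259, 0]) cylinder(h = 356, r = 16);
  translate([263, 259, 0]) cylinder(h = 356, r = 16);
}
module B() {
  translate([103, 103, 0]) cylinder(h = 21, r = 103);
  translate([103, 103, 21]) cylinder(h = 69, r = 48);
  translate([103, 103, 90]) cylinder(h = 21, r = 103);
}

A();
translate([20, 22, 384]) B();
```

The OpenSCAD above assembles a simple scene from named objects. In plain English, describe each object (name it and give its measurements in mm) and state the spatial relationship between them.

A is a four-legged stool. The seat is 279×275 mm, 28 mm thick, top at z = 384 mm. It stands on four round legs, each 32 mm in diameter, from z = 0 to the seat underside, each leg's axis is inset half a diameter from the nearest pair of seat edges (so the leg's bounding box is flush with the corner).

B is a spool: two coaxial disc flanges of radius 103 mm and thickness 21 mm, joined by a core cylinder of radius 48 mm and height 69 mm. The lower flange rests on z = 0 and the three cylinders share a vertical axis.

The spool is on top of the stool.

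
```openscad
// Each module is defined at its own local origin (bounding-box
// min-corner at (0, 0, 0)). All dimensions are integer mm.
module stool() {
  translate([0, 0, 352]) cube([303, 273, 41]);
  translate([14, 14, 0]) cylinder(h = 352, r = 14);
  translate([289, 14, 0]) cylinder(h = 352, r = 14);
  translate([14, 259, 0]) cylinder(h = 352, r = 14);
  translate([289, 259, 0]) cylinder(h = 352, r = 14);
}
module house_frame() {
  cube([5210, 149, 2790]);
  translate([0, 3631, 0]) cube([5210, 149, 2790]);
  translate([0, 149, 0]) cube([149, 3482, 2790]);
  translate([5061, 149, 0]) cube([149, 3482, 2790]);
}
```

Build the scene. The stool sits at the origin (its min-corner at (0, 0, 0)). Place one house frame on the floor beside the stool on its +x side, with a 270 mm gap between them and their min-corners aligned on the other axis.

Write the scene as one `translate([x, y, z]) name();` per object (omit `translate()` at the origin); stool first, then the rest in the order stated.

stool();
translate([573, 0, 0]) house_frame();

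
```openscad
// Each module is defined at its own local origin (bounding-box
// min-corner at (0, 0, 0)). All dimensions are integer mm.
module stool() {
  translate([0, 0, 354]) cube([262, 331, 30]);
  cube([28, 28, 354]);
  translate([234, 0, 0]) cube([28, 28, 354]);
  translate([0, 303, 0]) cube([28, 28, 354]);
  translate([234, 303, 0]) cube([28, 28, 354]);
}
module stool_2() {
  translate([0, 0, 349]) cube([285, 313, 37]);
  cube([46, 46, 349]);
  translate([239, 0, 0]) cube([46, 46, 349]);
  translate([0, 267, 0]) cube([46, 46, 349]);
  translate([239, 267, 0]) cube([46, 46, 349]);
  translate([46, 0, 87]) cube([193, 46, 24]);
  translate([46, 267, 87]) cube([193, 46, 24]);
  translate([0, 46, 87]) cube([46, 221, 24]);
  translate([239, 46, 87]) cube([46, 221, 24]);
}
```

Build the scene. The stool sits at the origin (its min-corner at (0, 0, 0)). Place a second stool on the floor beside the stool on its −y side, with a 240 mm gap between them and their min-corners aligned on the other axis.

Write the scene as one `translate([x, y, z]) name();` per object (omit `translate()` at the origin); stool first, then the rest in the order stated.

stool();
translate([0, -553, 0]) stool_2();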